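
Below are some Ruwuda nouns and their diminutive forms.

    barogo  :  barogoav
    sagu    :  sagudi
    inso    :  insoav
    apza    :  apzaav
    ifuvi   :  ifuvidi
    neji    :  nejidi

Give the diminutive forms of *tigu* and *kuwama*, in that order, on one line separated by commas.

tigudi, kuwamaav

The suffix is conditioned by the last vowel: -di when the last vowel of the stem is a high vowel (*sagu*, *ifuvi*, *neji*); -av when the last vowel of the stem is a non-high vowel (*barogo*, *inso*, *apza*).
*tigu*: last vowel = /u/, a high vowel → -di → *tigudi*.
Since the last vowel of *kuwama* is /a/ (a non-high vowel), it takes -av, giving *kuwamaav*.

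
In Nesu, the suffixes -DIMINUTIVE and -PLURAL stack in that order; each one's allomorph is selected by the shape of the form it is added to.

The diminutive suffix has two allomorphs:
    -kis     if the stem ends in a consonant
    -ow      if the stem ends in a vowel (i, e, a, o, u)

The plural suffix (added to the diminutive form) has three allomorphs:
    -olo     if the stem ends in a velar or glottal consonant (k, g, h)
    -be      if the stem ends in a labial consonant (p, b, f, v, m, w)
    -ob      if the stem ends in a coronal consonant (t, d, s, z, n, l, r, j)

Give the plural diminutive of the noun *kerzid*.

Since the final sound of *kerzid* is /d/ (a consonant), it takes -kis, giving *kerzidkis*.
The diminutive form *kerzidkis* — final consonant /s/ (coronal) → -ob → *kerzidkisob*.

kerzidkisob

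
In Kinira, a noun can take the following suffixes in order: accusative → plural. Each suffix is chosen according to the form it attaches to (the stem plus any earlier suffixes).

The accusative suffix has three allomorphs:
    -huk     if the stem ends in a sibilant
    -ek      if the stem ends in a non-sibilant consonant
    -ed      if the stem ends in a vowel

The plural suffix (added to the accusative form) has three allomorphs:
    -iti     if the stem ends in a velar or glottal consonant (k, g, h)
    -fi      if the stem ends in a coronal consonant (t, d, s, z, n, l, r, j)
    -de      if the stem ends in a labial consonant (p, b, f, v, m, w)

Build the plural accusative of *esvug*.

esvugekiti

*esvug*: final sound = /g/, a non-sibilant consonant → -ek → *esvugek*.
The accusative form *esvugek* — final consonant /k/ (velar/glottal) → -iti → *esvugekiti*.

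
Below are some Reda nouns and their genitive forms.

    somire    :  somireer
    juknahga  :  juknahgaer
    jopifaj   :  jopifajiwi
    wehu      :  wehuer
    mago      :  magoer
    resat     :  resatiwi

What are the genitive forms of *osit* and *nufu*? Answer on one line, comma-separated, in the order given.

ositiwi, nufuer

The suffix is conditioned by the final sound: -iwi when the stem ends in a consonant (*jopifaj*, *resat*); -er when the stem ends in a vowel (*somire*, *juknahga*, *wehu*, *mago*).
*osit* — final sound /t/ (a consonant) → -iwi → *ositiwi*.
*nufu*: final sound = /u/, a vowel → -er → *nufuer*.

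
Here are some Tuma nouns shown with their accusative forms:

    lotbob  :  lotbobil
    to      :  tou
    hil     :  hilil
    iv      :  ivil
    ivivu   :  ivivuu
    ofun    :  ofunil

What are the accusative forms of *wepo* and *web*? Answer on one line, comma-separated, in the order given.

The alternation tracks the final sound of the stem — -il when the stem ends in a consonant (*lotbob*, *hil*, *iv*, *ofun*); -u when the stem ends in a vowel (*to*, *ivivu*).
The final sound of *wepo* is /o/, which is a vowel, so the suffix is -u, giving *wepou*.
Since the final sound of *web* is /b/ (a consonant), it takes -il, giving *webil*.

wepou, webil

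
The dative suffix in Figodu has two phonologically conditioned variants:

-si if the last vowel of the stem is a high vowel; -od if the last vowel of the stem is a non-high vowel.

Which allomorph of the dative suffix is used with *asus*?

The last vowel of *asus* is /u/, which is a high vowel, so the suffix is -si.

-si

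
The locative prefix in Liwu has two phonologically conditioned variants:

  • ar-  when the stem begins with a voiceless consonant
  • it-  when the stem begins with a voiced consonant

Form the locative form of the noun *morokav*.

The first consonant of *morokav* is /m/, which is voiced, so the prefix is it-, giving *itmorokav*.

itmorokav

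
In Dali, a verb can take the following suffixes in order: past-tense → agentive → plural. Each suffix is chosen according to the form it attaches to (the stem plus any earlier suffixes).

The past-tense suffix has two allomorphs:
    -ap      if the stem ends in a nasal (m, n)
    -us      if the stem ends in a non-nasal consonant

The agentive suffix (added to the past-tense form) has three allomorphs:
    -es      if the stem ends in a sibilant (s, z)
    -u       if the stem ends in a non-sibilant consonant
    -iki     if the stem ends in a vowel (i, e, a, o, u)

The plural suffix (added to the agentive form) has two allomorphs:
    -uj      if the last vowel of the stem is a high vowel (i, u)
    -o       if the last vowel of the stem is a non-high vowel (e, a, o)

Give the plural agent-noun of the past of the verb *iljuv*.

*iljuv* — final consonant /v/ (non-nasal) → -us → *iljuvus*.
The past-tense form *iljuvus* — final sound /s/ (a sibilant) → -es → *iljuvuses*.
The agentive form *iljuvuses* — last vowel /e/ (a non-high vowel) → -o → *iljuvuseso*.

iljuvuseso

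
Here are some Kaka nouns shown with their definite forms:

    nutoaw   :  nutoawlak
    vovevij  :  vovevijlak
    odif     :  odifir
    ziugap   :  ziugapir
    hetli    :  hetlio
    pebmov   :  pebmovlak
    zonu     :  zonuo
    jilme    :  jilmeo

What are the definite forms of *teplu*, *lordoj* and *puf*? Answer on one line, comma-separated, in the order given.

The pattern is voicing of the final sound: -ir when the stem ends in a voiceless consonant (*odif*, *ziugap*); -lak when the stem ends in a voiced consonant (*nutoaw*, *vovevij*, *pebmov*); -o when the stem ends in a vowel (*hetli*, *zonu*, *jilme*).
*teplu*: final sound = /u/, a vowel → -o → *tepluo*.
The final sound of *lordoj* is /j/, which is a voiced consonant, so the suffix is -lak, giving *lordojlak*.
*puf*: final sound = /f/, a voiceless consonant → -ir → *pufir*.

tepluo, lordojlak, pufir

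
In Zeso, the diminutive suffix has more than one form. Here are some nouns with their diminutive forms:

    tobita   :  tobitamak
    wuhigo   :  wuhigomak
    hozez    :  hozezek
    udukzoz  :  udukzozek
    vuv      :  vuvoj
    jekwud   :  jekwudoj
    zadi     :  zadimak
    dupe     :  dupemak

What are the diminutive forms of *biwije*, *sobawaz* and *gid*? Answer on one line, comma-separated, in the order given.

The suffix is conditioned by the final sound: -ek when the stem ends in a sibilant (*hozez*, *udukzoz*); -oj when the stem ends in a non-sibilant consonant (*vuv*, *jekwud*); -mak when the stem ends in a vowel (*tobita*, *wuhigo*, *zadi*, *dupe*).
*biwije*: final sound = /e/, a vowel → -mak → *biwijemak*.
*sobawaz* — final sound /z/ (a sibilant) → -ek → *sobawazek*.
Since the final sound of *gid* is /d/ (a non-sibilant consonant), it takes -oj, giving *gidoj*.

biwijemak, sobawazek, gidoj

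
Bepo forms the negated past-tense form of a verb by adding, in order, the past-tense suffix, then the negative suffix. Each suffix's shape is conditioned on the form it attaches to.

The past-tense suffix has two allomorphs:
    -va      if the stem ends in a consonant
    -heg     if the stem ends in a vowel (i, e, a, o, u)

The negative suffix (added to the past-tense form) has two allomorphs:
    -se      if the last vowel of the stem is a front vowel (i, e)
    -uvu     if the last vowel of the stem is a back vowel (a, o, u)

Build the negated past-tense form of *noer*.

The final sound of *noer* is /r/, which is a consonant, so the past-tense suffix is -va, giving *noerva*.
The last vowel of the past-tense form *noerva* is /a/, which is a back vowel, so the negative suffix is -uvu, giving *noervauvu*.

noervauvu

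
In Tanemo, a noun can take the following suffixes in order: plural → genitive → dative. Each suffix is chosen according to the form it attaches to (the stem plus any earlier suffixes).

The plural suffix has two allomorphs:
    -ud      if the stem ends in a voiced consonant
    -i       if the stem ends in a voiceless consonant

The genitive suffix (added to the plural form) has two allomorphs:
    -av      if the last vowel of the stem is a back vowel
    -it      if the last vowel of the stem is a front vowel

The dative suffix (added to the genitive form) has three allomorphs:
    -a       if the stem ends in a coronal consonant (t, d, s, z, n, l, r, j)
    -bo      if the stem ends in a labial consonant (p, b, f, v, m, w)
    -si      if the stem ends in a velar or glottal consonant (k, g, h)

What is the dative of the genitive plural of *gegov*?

gegovudavbo

*gegov* — final consonant /v/ (voiced) → -ud → *gegovud*.
The plural form *gegovud*: last vowel = /u/, a back vowel → -av → *gegovudav*.
Since the final consonant of the genitive form *gegovudav* is /v/ (labial), it takes -bo, giving *gegovudavbo*.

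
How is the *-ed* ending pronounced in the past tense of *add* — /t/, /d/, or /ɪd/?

The stem *add* ends in /t/ or /d/.
The -ed suffix is realized as /ɪd/ after /t, d/; as /t/ after other voiceless consonants; and as /d/ after other voiced sounds.
So -ed on *add* is pronounced /ɪd/.

/ɪd/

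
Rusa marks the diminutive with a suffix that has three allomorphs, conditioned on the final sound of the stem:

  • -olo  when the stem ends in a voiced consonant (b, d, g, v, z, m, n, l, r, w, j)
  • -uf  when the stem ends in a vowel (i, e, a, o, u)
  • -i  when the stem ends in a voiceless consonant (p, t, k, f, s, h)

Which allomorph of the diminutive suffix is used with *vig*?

-olo

*vig* — final sound /g/ (a voiced consonant) → -olo.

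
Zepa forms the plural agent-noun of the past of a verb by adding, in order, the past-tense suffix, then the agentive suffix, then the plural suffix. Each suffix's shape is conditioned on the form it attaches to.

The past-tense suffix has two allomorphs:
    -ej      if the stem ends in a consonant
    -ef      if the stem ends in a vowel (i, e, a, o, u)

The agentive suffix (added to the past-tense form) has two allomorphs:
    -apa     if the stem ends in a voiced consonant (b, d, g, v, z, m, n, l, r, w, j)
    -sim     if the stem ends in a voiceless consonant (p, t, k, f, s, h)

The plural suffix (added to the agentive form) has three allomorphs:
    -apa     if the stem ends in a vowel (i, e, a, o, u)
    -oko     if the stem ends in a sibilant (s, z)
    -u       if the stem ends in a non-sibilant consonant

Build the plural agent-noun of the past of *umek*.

umekejapaapa

Since the final sound of *umek* is /k/ (a consonant), it takes -ej, giving *umekej*.
Since the final consonant of the past-tense form *umekej* is /j/ (voiced), it takes -apa, giving *umekejapa*.
Since the final sound of the agentive form *umekejapa* is /a/ (a vowel), it takes -apa, giving *umekejapaapa*.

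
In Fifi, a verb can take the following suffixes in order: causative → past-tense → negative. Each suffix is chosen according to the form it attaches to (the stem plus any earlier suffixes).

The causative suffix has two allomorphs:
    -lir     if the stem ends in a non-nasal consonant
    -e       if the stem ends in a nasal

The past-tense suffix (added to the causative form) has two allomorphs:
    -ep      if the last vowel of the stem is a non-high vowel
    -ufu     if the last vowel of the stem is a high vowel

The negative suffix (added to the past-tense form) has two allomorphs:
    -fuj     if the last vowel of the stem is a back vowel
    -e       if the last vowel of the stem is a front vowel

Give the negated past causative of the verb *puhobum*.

*puhobum*: final consonant = /m/, a nasal → -e → *puhobume*.
The last vowel of the causative form *puhobume* is /e/, which is a non-high vowel, so the past-tense suffix is -ep, giving *puhobumeep*.
The past-tense form *puhobumeep*: last vowel = /e/, a front vowel → -e → *puhobumeepe*.

puhobumeepe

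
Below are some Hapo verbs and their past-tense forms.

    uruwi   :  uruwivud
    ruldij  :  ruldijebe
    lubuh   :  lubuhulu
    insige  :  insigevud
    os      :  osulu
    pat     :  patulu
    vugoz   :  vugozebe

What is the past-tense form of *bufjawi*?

bufjawivud

Looking at the final sound of each stem: -ulu when the stem ends in a voiceless consonant (*lubuh*, *os*, *pat*); -ebe when the stem ends in a voiced consonant (*ruldij*, *vugoz*); -vud when the stem ends in a vowel (*uruwi*, *insige*).
*bufjawi*: final sound = /i/, a vowel → -vud → *bufjawivud*.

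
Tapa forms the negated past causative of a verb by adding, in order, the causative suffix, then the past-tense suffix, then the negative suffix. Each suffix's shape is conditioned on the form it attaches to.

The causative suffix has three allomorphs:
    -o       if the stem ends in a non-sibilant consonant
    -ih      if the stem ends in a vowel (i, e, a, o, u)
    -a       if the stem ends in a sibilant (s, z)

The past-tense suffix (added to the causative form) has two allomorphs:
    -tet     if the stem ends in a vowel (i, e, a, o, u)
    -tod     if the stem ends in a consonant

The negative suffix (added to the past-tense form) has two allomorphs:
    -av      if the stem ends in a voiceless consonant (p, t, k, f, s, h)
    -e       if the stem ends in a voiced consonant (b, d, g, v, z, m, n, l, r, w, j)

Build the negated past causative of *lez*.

*lez* — final sound /z/ (a sibilant) → -a → *leza*.
The causative form *leza* — final sound /a/ (a vowel) → -tet → *lezatet*.
The final consonant of the past-tense form *lezatet* is /t/, which is voiceless, so the negative suffix is -av, giving *lezatetav*.

lezatetav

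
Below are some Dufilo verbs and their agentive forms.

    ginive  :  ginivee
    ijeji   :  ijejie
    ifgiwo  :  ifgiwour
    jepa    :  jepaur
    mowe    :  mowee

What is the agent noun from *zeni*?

zenie

The alternation tracks the last vowel of the stem — -e when the last vowel of the stem is a front vowel (*ginive*, *ijeji*, *mowe*); -ur when the last vowel of the stem is a back vowel (*ifgiwo*, *jepa*).
*zeni*: last vowel = /i/, a front vowel → -e → *zenie*.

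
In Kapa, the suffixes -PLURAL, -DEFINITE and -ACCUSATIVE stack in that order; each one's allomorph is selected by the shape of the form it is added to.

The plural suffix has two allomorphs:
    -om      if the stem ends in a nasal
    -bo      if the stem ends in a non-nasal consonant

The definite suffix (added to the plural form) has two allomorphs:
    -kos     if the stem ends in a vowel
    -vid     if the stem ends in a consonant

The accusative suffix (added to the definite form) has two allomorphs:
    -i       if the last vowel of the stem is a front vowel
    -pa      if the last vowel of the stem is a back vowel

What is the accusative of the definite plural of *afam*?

afamomvidi

*afam*: final consonant = /m/, a nasal → -om → *afamom*.
The plural form *afamom*: final sound = /m/, a consonant → -vid → *afamomvid*.
The definite form *afamomvid* — last vowel /i/ (a front vowel) → -i → *afamomvidi*.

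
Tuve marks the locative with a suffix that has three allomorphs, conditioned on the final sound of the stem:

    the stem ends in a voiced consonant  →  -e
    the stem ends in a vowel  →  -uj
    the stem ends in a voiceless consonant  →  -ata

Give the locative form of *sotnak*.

*sotnak*: final sound = /k/, a voiceless consonant → -ata → *sotnakata*.

sotnakata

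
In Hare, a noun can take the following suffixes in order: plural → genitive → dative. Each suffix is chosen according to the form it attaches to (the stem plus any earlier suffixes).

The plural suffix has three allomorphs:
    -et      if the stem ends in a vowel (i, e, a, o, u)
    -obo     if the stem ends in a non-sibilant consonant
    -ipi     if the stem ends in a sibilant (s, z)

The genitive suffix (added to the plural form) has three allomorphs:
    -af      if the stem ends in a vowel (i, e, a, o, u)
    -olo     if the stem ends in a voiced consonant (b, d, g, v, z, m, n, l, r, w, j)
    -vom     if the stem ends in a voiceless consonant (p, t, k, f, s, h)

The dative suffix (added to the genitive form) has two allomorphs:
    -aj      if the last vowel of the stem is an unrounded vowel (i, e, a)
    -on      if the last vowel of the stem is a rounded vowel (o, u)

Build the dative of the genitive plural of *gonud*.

gonudoboafaj

*gonud*: final sound = /d/, a non-sibilant consonant → -obo → *gonudobo*.
The plural form *gonudobo* — final sound /o/ (a vowel) → -af → *gonudoboaf*.
The genitive form *gonudoboaf* — last vowel /a/ (an unrounded vowel) → -aj → *gonudoboafaj*.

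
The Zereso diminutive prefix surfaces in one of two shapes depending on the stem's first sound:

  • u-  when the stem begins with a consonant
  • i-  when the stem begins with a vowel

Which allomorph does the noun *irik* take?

i-

*irik*: first sound = /i/, a vowel → i-.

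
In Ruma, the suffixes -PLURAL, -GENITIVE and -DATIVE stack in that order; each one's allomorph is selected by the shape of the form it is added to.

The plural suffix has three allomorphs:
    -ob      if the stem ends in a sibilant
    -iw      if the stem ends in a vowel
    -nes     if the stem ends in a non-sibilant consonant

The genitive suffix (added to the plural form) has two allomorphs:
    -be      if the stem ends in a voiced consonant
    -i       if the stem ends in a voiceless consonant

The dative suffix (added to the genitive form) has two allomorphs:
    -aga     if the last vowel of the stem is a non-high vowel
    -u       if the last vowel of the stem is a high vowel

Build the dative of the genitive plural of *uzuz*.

The final sound of *uzuz* is /z/, which is a sibilant, so the plural suffix is -ob, giving *uzuzob*.
The plural form *uzuzob* — final consonant /b/ (voiced) → -be → *uzuzobbe*.
Since the last vowel of the genitive form *uzuzobbe* is /e/ (a non-high vowel), it takes -aga, giving *uzuzobbeaga*.

uzuzobbeaga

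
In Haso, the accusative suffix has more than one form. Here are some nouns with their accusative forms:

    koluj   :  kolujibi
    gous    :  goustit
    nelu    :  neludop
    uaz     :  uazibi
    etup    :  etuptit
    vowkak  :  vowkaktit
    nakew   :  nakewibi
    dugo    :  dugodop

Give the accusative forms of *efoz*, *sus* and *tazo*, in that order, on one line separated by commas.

efozibi, sustit, tazodop

Looking at the final sound of each stem: -tit when the stem ends in a voiceless consonant (*gous*, *etup*, *vowkak*); -ibi when the stem ends in a voiced consonant (*koluj*, *uaz*, *nakew*); -dop when the stem ends in a vowel (*nelu*, *dugo*).
Since the final sound of *efoz* is /z/ (a voiced consonant), it takes -ibi, giving *efozibi*.
*sus*: final sound = /s/, a voiceless consonant → -tit → *sustit*.
The final sound of *tazo* is /o/, which is a vowel, so the suffix is -dop, giving *tazodop*.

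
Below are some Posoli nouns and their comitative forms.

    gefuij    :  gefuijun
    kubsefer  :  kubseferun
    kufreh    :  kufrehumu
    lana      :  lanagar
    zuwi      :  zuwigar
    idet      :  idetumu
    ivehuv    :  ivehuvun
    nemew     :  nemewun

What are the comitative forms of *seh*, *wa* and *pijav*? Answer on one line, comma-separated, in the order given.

The suffix is conditioned by the final sound: -umu when the stem ends in a voiceless consonant (*kufreh*, *idet*); -un when the stem ends in a voiced consonant (*gefuij*, *kubsefer*, *ivehuv*, *nemew*); -gar when the stem ends in a vowel (*lana*, *zuwi*).
*seh*: final sound = /h/, a voiceless consonant → -umu → *sehumu*.
The final sound of *wa* is /a/, which is a vowel, so the suffix is -gar, giving *wagar*.
*pijav*: final sound = /v/, a voiced consonant → -un → *pijavun*.

sehumu, wagar, pijavun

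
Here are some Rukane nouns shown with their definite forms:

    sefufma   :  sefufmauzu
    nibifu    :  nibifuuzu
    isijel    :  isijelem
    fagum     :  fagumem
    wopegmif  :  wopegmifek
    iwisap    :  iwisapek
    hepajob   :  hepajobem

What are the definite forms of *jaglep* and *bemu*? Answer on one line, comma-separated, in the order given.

jaglepek, bemuuzu

The pattern is voicing of the final sound: -ek when the stem ends in a voiceless consonant (*wopegmif*, *iwisap*); -em when the stem ends in a voiced consonant (*isijel*, *fagum*, *hepajob*); -uzu when the stem ends in a vowel (*sefufma*, *nibifu*).
*jaglep* — final sound /p/ (a voiceless consonant) → -ek → *jaglepek*.
Since the final sound of *bemu* is /u/ (a vowel), it takes -uzu, giving *bemuuzu*.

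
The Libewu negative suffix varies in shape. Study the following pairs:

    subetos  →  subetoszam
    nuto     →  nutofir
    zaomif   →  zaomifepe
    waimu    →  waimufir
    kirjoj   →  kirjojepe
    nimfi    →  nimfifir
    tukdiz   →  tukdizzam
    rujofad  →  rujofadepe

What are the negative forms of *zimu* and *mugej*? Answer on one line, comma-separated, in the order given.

zimufir, mugejepe

The suffix is conditioned by the final sound: -zam when the stem ends in a sibilant (*subetos*, *tukdiz*); -epe when the stem ends in a non-sibilant consonant (*zaomif*, *kirjoj*, *rujofad*); -fir when the stem ends in a vowel (*nuto*, *waimu*, *nimfi*).
*zimu* — final sound /u/ (a vowel) → -fir → *zimufir*.
*mugej* — final sound /j/ (a non-sibilant consonant) → -epe → *mugejepe*.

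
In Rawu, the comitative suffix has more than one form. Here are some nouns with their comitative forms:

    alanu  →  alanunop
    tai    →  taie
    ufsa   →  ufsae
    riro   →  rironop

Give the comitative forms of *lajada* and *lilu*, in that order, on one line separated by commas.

lajadae, lilunop

Looking at the last vowel of each stem: -nop when the last vowel of the stem is a rounded vowel (*alanu*, *riro*); -e when the last vowel of the stem is an unrounded vowel (*tai*, *ufsa*).
*lajada*: last vowel = /a/, an unrounded vowel → -e → *lajadae*.
The last vowel of *lilu* is /u/, which is a rounded vowel, so the suffix is -nop, giving *lilunop*.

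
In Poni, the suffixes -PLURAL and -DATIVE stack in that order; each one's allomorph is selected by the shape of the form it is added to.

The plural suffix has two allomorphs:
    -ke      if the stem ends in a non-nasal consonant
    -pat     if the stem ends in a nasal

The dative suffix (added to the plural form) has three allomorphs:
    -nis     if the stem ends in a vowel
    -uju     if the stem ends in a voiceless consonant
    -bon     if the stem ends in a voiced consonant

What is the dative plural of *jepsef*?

jepsefkenis

Since the final consonant of *jepsef* is /f/ (non-nasal), it takes -ke, giving *jepsefke*.
The final sound of the plural form *jepsefke* is /e/, which is a vowel, so the dative suffix is -nis, giving *jepsefkenis*.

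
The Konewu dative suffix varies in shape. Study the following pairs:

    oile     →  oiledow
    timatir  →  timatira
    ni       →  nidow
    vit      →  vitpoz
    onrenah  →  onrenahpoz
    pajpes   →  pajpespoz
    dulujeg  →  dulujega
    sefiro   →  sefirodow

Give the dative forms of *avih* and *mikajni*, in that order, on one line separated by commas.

The alternation tracks the final sound of the stem — -poz when the stem ends in a voiceless consonant (*vit*, *onrenah*, *pajpes*); -a when the stem ends in a voiced consonant (*timatir*, *dulujeg*); -dow when the stem ends in a vowel (*oile*, *ni*, *sefiro*).
*avih* — final sound /h/ (a voiceless consonant) → -poz → *avihpoz*.
Since the final sound of *mikajni* is /i/ (a vowel), it takes -dow, giving *mikajnidow*.

avihpoz, mikajnidow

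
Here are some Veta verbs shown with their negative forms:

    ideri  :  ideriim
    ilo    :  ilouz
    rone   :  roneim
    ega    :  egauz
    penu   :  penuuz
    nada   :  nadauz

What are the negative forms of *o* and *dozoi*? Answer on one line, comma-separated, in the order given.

ouz, dozoiim

Looking at the last vowel of each stem: -im when the last vowel of the stem is a front vowel (*ideri*, *rone*); -uz when the last vowel of the stem is a back vowel (*ilo*, *ega*, *penu*, *nada*).
*o*: last vowel = /o/, a back vowel → -uz → *ouz*.
The last vowel of *dozoi* is /i/, which is a front vowel, so the suffix is -im, giving *dozoiim*.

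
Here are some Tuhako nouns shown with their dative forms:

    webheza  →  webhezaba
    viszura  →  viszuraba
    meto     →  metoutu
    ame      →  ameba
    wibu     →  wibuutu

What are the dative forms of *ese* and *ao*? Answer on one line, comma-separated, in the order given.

eseba, aoutu

The suffix is conditioned by the last vowel: -utu when the last vowel of the stem is a rounded vowel (*meto*, *wibu*); -ba when the last vowel of the stem is an unrounded vowel (*webheza*, *viszura*, *ame*).
Since the last vowel of *ese* is /e/ (an unrounded vowel), it takes -ba, giving *eseba*.
The last vowel of *ao* is /o/, which is a rounded vowel, so the suffix is -utu, giving *aoutu*.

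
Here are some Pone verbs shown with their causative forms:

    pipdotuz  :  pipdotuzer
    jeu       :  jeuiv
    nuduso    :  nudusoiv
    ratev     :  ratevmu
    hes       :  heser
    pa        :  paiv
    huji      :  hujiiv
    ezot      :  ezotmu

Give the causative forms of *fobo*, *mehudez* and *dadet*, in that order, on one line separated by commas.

foboiv, mehudezer, dadetmu

Looking at the final sound of each stem: -er when the stem ends in a sibilant (*pipdotuz*, *hes*); -mu when the stem ends in a non-sibilant consonant (*ratev*, *ezot*); -iv when the stem ends in a vowel (*jeu*, *nuduso*, *pa*, *huji*).
Since the final sound of *fobo* is /o/ (a vowel), it takes -iv, giving *foboiv*.
The final sound of *mehudez* is /z/, which is a sibilant, so the suffix is -er, giving *mehudezer*.
*dadet*: final sound = /t/, a non-sibilant consonant → -mu → *dadetmu*.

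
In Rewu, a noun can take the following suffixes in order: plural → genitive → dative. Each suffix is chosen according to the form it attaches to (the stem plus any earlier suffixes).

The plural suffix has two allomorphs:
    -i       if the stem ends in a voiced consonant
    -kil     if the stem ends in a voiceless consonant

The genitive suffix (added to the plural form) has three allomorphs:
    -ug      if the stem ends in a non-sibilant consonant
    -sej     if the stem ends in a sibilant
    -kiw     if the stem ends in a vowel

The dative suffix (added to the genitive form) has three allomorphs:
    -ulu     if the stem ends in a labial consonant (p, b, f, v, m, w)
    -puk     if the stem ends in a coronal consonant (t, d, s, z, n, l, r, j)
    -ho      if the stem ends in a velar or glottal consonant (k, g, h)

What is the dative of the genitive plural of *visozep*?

*visozep* — final consonant /p/ (voiceless) → -kil → *visozepkil*.
The plural form *visozepkil* — final sound /l/ (a non-sibilant consonant) → -ug → *visozepkilug*.
The genitive form *visozepkilug* — final consonant /g/ (velar/glottal) → -ho → *visozepkilugho*.

visozepkilugho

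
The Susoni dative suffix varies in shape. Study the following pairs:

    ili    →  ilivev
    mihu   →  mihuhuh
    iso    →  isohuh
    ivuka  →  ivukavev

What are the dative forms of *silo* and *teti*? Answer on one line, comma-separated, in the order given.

silohuh, tetivev

The pattern is rounding harmony: -huh when the last vowel of the stem is a rounded vowel (*mihu*, *iso*); -vev when the last vowel of the stem is an unrounded vowel (*ili*, *ivuka*).
*silo* — last vowel /o/ (a rounded vowel) → -huh → *silohuh*.
*teti* — last vowel /i/ (an unrounded vowel) → -vev → *tetivev*.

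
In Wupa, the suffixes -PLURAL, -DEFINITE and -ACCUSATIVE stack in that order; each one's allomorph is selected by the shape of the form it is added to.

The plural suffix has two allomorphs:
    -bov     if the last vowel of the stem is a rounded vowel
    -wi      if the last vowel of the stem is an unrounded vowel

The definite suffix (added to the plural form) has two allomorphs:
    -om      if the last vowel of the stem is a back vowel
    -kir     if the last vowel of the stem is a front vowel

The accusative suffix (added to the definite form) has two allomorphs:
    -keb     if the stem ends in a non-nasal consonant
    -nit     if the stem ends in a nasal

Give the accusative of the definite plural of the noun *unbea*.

*unbea* — last vowel /a/ (an unrounded vowel) → -wi → *unbeawi*.
The plural form *unbeawi* — last vowel /i/ (a front vowel) → -kir → *unbeawikir*.
The definite form *unbeawikir* — final consonant /r/ (non-nasal) → -keb → *unbeawikirkeb*.

unbeawikirkeb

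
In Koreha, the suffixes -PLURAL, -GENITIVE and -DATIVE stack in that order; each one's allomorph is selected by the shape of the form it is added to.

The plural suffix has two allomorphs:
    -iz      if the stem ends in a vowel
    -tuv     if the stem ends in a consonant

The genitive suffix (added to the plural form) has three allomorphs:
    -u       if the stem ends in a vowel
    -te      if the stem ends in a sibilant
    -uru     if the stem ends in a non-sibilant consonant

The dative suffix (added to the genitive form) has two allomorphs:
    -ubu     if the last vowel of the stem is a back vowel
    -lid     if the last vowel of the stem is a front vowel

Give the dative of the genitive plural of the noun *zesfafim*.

zesfafimtuvuruubu

*zesfafim* — final sound /m/ (a consonant) → -tuv → *zesfafimtuv*.
Since the final sound of the plural form *zesfafimtuv* is /v/ (a non-sibilant consonant), it takes -uru, giving *zesfafimtuvuru*.
The genitive form *zesfafimtuvuru*: last vowel = /u/, a back vowel → -ubu → *zesfafimtuvuruubu*.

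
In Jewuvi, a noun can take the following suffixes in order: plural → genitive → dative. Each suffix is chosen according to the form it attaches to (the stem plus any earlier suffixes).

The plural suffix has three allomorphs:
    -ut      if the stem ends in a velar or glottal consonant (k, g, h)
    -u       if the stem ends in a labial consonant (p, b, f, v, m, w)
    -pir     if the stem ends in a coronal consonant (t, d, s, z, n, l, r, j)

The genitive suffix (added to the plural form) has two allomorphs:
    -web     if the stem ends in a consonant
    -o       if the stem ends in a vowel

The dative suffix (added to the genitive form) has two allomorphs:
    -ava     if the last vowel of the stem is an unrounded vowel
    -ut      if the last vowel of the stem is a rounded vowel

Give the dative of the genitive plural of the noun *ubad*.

ubadpirwebava

*ubad*: final consonant = /d/, coronal → -pir → *ubadpir*.
The plural form *ubadpir*: final sound = /r/, a consonant → -web → *ubadpirweb*.
Since the last vowel of the genitive form *ubadpirweb* is /e/ (an unrounded vowel), it takes -ava, giving *ubadpirwebava*.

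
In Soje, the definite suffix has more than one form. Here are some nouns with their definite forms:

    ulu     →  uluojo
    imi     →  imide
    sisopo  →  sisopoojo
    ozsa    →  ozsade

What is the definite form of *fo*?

foojo

The alternation tracks the last vowel of the stem — -ojo when the last vowel of the stem is a rounded vowel (*ulu*, *sisopo*); -de when the last vowel of the stem is an unrounded vowel (*imi*, *ozsa*).
*fo* — last vowel /o/ (a rounded vowel) → -ojo → *foojo*.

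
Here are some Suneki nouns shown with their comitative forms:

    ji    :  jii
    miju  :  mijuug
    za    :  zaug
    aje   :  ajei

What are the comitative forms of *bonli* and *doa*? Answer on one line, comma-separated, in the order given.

Looking at the last vowel of each stem: -i when the last vowel of the stem is a front vowel (*ji*, *aje*); -ug when the last vowel of the stem is a back vowel (*miju*, *za*).
*bonli*: last vowel = /i/, a front vowel → -i → *bonlii*.
The last vowel of *doa* is /a/, which is a back vowel, so the suffix is -ug, giving *doaug*.

bonlii, doaug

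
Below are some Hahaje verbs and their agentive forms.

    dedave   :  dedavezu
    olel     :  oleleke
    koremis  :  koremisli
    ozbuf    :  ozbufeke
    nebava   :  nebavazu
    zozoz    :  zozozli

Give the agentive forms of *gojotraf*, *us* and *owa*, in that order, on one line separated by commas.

gojotrafeke, usli, owazu

Looking at the final sound of each stem: -li when the stem ends in a sibilant (*koremis*, *zozoz*); -eke when the stem ends in a non-sibilant consonant (*olel*, *ozbuf*); -zu when the stem ends in a vowel (*dedave*, *nebava*).
*gojotraf* — final sound /f/ (a non-sibilant consonant) → -eke → *gojotrafeke*.
*us*: final sound = /s/, a sibilant → -li → *usli*.
Since the final sound of *owa* is /a/ (a vowel), it takes -zu, giving *owazu*.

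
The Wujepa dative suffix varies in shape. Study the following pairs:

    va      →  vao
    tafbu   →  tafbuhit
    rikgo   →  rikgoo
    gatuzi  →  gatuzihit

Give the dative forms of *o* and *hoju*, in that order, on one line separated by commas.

oo, hojuhit

The suffix is conditioned by the last vowel: -hit when the last vowel of the stem is a high vowel (*tafbu*, *gatuzi*); -o when the last vowel of the stem is a non-high vowel (*va*, *rikgo*).
Since the last vowel of *o* is /o/ (a non-high vowel), it takes -o, giving *oo*.
Since the last vowel of *hoju* is /u/ (a high vowel), it takes -hit, giving *hojuhit*.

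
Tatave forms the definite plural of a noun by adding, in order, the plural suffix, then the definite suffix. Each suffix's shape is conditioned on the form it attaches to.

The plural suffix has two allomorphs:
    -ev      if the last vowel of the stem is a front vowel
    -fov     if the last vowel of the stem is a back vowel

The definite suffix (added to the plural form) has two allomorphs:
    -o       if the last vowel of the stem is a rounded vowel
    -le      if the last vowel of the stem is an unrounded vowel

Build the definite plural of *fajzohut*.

*fajzohut*: last vowel = /u/, a back vowel → -fov → *fajzohutfov*.
The plural form *fajzohutfov*: last vowel = /o/, a rounded vowel → -o → *fajzohutfovo*.

fajzohutfovo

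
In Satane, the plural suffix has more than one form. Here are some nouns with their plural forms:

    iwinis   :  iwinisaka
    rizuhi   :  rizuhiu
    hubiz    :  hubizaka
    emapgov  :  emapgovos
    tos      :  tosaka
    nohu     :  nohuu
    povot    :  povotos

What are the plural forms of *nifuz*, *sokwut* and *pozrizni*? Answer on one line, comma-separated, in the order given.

nifuzaka, sokwutos, pozrizniu

The alternation tracks the final sound of the stem — -aka when the stem ends in a sibilant (*iwinis*, *hubiz*, *tos*); -os when the stem ends in a non-sibilant consonant (*emapgov*, *povot*); -u when the stem ends in a vowel (*rizuhi*, *nohu*).
The final sound of *nifuz* is /z/, which is a sibilant, so the suffix is -aka, giving *nifuzaka*.
*sokwut* — final sound /t/ (a non-sibilant consonant) → -os → *sokwutos*.
The final sound of *pozrizni* is /i/, which is a vowel, so the suffix is -u, giving *pozrizniu*.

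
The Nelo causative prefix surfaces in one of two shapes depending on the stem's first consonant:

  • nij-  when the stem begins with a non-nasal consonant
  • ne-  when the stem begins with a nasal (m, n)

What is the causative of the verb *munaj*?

nemunaj

Since the first consonant of *munaj* is /m/ (a nasal), it takes ne-, giving *nemunaj*.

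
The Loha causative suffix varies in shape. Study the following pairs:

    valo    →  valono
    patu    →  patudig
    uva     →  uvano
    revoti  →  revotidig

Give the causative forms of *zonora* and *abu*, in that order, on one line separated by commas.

zonorano, abudig

The pattern is height harmony: -dig when the last vowel of the stem is a high vowel (*patu*, *revoti*); -no when the last vowel of the stem is a non-high vowel (*valo*, *uva*).
*zonora*: last vowel = /a/, a non-high vowel → -no → *zonorano*.
Since the last vowel of *abu* is /u/ (a high vowel), it takes -dig, giving *abudig*.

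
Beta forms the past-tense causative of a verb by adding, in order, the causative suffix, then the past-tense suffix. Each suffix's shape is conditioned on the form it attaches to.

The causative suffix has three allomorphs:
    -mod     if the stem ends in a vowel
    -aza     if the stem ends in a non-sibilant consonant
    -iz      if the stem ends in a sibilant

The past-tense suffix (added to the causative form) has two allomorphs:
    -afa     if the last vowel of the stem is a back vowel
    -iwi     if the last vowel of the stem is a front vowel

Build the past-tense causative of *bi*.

bimodafa

The final sound of *bi* is /i/, which is a vowel, so the causative suffix is -mod, giving *bimod*.
The causative form *bimod*: last vowel = /o/, a back vowel → -afa → *bimodafa*.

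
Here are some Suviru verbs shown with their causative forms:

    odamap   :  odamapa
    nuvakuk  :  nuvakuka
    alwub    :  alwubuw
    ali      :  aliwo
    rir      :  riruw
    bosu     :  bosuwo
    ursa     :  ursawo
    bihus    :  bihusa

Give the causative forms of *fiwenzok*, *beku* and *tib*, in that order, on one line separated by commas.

The suffix is conditioned by the final sound: -a when the stem ends in a voiceless consonant (*odamap*, *nuvakuk*, *bihus*); -uw when the stem ends in a voiced consonant (*alwub*, *rir*); -wo when the stem ends in a vowel (*ali*, *bosu*, *ursa*).
*fiwenzok*: final sound = /k/, a voiceless consonant → -a → *fiwenzoka*.
The final sound of *beku* is /u/, which is a vowel, so the suffix is -wo, giving *bekuwo*.
*tib*: final sound = /b/, a voiced consonant → -uw → *tibuw*.

fiwenzoka, bekuwo, tibuw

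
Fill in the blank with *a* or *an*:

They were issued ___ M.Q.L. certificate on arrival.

an

The indefinite article is chosen by the initial *sound* of the following word, not its spelling.
The initialism *M.Q.L.* is read letter by letter; the first letter, M, is pronounced /ɛm/, which begins with a vowel sound.
So the article is *an*: They were issued an M.Q.L. certificate on arrival.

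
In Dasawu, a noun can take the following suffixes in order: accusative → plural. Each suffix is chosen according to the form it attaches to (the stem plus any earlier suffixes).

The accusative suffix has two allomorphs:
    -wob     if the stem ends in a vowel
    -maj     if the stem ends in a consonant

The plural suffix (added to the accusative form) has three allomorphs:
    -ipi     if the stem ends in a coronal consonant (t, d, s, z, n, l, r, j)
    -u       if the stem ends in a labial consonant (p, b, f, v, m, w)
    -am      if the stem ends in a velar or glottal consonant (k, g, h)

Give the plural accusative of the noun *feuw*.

*feuw*: final sound = /w/, a consonant → -maj → *feuwmaj*.
The accusative form *feuwmaj*: final consonant = /j/, coronal → -ipi → *feuwmajipi*.

feuwmajipi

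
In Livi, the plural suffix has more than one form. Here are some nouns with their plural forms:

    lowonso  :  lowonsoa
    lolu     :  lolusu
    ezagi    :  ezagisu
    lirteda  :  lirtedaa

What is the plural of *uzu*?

The suffix is conditioned by the last vowel: -su when the last vowel of the stem is a high vowel (*lolu*, *ezagi*); -a when the last vowel of the stem is a non-high vowel (*lowonso*, *lirteda*).
*uzu*: last vowel = /u/, a high vowel → -su → *uzusu*.

uzusu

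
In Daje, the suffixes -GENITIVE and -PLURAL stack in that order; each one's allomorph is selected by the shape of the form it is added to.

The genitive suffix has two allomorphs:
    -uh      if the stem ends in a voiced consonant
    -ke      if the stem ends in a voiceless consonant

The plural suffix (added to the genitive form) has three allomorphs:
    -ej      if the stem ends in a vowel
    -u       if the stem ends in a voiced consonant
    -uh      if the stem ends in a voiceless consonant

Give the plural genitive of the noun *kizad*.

The final consonant of *kizad* is /d/, which is voiced, so the genitive suffix is -uh, giving *kizaduh*.
The genitive form *kizaduh*: final sound = /h/, a voiceless consonant → -uh → *kizaduhuh*.

kizaduhuh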